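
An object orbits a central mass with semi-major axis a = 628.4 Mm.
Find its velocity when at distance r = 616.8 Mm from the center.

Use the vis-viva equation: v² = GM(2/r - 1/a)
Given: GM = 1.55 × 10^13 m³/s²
a = 628.4 Mm = 6.284 × 10^8 m
r = 616.8 Mm = 6.168 × 10^8 m
GM = 1.55 × 10^13 m³/s²
2/r − 1/a = 3.24254 × 10^-9 − 1.59134 × 10^-9 = 1.6512 × 10^-9 m⁻¹
v² = GM (2/r − 1/a) = 25593.6 m²/s²
v = 159.98 m/s ≈ 160 m/s

Final answer: 160 m/s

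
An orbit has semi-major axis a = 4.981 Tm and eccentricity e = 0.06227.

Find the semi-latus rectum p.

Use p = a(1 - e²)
a = 4.981 Tm = 4.981 × 10^12 m
e = 0.06227,  e² = 0.00387755,  1 − e² = 0.996122
p = a(1 − e²) = 4.981 × 10^12 m × 0.996122 = 4.96169 × 10^12 m ≈ 4.962 Tm

Final answer: p = 4.962 Tm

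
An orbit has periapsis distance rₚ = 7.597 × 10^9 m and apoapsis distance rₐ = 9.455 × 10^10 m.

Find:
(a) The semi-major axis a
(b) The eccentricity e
rₚ = 7.597 × 10^9 m
rₐ = 9.455 × 10^10 m
(a) a = (rₚ + rₐ)/2 = 5.10735 × 10^10 m ≈ 5.107 × 10^10 m
(b) e = (rₐ − rₚ)/(rₐ + rₚ) = (8.6953 × 10^10) / (1.02147 × 10^11) = 0.851254

Final answer:
(a) a = 5.107 × 10^10 m
(b) e = 0.8513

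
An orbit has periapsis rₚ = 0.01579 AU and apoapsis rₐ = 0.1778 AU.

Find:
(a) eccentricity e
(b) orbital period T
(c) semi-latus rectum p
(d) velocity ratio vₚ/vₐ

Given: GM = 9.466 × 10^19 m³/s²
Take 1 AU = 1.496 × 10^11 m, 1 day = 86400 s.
rₚ = 0.01579 AU = 2.36218 × 10^9 m
rₐ = 0.1778 AU = 2.65989 × 10^10 m
GM = 9.466 × 10^19 m³/s²
a = (rₚ + rₐ)/2 = 1.44805 × 10^10 m
e = (rₐ − rₚ)/(rₐ + rₚ) = (2.42367 × 10^10) / (2.89611 × 10^10) = 0.836872
(a) e = 0.836872 ≈ 0.8369
(b) a³ = 3.03636 × 10^30 m³;  T = 2π √(a³/GM) = 2π × 179099 s = 1.12531 × 10^6 s ≈ 13.02 days
(c) 1 − e² = 0.299646;  p = a(1 − e²) = 1.44805 × 10^10 × 0.299646 = 4.33903 × 10^9 m ≈ 0.029 AU
(d) vₚ/vₐ = rₐ/rₚ (angular momentum) = (2.65989 × 10^10) / (2.36218 × 10^9) = 11.2603 ≈ 11.26

Final answer:
(a) eccentricity e = 0.8369
(b) orbital period T = 13.02 days
(c) semi-latus rectum p = 0.029 AU
(d) velocity ratio vₚ/vₐ = 11.26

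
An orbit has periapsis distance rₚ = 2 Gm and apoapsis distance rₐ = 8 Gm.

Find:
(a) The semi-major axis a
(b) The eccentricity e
rₚ = 2 Gm = 2 × 10^9 m
rₐ = 8 Gm = 8 × 10^9 m
(a) a = (rₚ + rₐ)/2 = 5 × 10^9 m ≈ 5 Gm
(b) e = (rₐ − rₚ)/(rₐ + rₚ) = (6 × 10^9) / (1 × 10^10) = 0.6

Final answer:
(a) a = 5 Gm
(b) e = 0.6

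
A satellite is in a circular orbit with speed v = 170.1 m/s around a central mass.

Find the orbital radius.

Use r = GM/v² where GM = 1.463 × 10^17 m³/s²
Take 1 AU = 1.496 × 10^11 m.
v = 170.1 m/s
GM = 1.463 × 10^17 m³/s²
v² = 28934 m²/s²
r = GM/v² = (1.463 × 10^17) / 28934 = 5.05633 × 10^12 m ≈ 33.8 AU

Final answer: 33.8 AU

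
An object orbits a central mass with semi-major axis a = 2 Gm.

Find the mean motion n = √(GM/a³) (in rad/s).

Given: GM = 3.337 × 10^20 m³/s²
a = 2 Gm = 2 × 10^9 m
GM = 3.337 × 10^20 m³/s²
a³ = 8 × 10^27 m³
GM/a³ = (3.337 × 10^20) / (8 × 10^27) = 4.17125 × 10^-8 s⁻²
n = √(GM/a³) = 0.000204236 rad/s ≈ 0.0002042 rad/s

Final answer: n = 0.0002042 rad/s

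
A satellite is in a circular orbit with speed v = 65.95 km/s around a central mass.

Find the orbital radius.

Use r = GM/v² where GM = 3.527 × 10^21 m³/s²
v = 65.95 km/s = 65950 m/s
GM = 3.527 × 10^21 m³/s²
v² = 4.3494 × 10^9 m²/s²
r = GM/v² = (3.527 × 10^21) / (4.3494 × 10^9) = 8.10916 × 10^11 m ≈ 810.9 Gm

Final answer: 810.9 Gm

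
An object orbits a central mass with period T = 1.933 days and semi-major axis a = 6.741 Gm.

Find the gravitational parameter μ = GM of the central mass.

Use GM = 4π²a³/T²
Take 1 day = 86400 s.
T = 1.933 days = 167011 s
a = 6.741 Gm = 6.741 × 10^9 m
a³ = 3.06318 × 10^29 m³
T² = 2.78927 × 10^10 s²
GM = 4π² × (3.06318 × 10^29) / (2.78927 × 10^10) = 4.33552 × 10^20 m³/s²
GM ≈ 4.336 × 10^20 m³/s²

Final answer: GM = 4.336 × 10^20 m³/s²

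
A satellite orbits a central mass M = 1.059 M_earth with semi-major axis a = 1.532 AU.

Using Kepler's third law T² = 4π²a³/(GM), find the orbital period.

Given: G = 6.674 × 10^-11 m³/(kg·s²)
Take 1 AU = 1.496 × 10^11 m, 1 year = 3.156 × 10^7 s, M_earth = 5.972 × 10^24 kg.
M = 1.059 M_earth = 6.32435 × 10^24 kg
GM = G × M = 6.674 × 10^-11 × 6.32435 × 10^24 = 4.22087 × 10^14 m³/s²
a = 1.532 AU = 2.29187 × 10^11 m
a³ = 1.20385 × 10^34 m³
T = 2π √(a³/GM) = 2π √((1.20385 × 10^34) / (4.22087 × 10^14)) = 2π × 5.34053 × 10^9 s
T = 3.35556 × 10^10 s ≈ 1063 years

Final answer: 1063 years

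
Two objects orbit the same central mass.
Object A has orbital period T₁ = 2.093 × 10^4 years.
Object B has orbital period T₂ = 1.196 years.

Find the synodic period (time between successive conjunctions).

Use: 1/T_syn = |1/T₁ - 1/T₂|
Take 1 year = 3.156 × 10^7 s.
T₁ = 2.093 × 10^4 years = 6.60551 × 10^11 s
T₂ = 1.196 years = 3.77458 × 10^7 s
1/T₁ = 1.51389 × 10^-12 s⁻¹
1/T₂ = 2.6493 × 10^-8 s⁻¹
|1/T₁ − 1/T₂| = 2.64915 × 10^-8 s⁻¹
T_syn = 1 / |1/T₁ − 1/T₂| = 3.77479 × 10^7 s ≈ 1.196 years

Final answer: T_syn = 1.196 years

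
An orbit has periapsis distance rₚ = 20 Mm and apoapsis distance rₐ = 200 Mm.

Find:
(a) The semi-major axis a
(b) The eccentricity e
rₚ = 20 Mm = 2 × 10^7 m
rₐ = 200 Mm = 2 × 10^8 m
(a) a = (rₚ + rₐ)/2 = 1.1 × 10^8 m ≈ 110 Mm
(b) e = (rₐ − rₚ)/(rₐ + rₚ) = (1.8 × 10^8) / (2.2 × 10^8) = 0.818182

Final answer:
(a) a = 110 Mm
(b) e = 0.8182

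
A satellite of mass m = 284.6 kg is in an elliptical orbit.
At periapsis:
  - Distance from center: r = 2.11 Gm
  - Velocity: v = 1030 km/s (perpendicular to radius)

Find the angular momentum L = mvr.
r = 2.11 Gm = 2.11 × 10^9 m
v = 1030 km/s = 1.03 × 10^6 m/s
vr = 1.03 × 10^6 × 2.11 × 10^9 = 2.1733 × 10^15 m²/s
L = m × vr = 284.6 × 2.1733 × 10^15 = 6.18521 × 10^17 kg·m²/s ≈ 6.185 × 10^17 kg·m²/s

Final answer: L = 6.185 × 10^17 kg·m²/s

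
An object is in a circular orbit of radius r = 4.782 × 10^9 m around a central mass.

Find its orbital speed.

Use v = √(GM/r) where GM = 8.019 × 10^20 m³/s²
r = 4.782 × 10^9 m
GM = 8.019 × 10^20 m³/s²
GM/r = (8.019 × 10^20) / (4.782 × 10^9) = 1.67691 × 10^11 m²/s²
v = √(GM/r) = 409501 m/s ≈ 409.5 km/s

Final answer: 409.5 km/s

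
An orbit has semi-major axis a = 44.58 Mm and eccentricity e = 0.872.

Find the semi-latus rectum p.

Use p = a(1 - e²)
a = 44.58 Mm = 4.458 × 10^7 m
e = 0.872,  e² = 0.760384,  1 − e² = 0.239616
p = a(1 − e²) = 4.458 × 10^7 m × 0.239616 = 1.06821 × 10^7 m ≈ 10.68 Mm

Final answer: p = 10.68 Mm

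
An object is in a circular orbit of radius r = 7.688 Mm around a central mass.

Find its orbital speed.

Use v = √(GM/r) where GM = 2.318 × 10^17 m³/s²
r = 7.688 Mm = 7.688 × 10^6 m
GM = 2.318 × 10^17 m³/s²
GM/r = (2.318 × 10^17) / (7.688 × 10^6) = 3.01509 × 10^10 m²/s²
v = √(GM/r) = 173640 m/s ≈ 173.6 km/s

Final answer: 173.6 km/s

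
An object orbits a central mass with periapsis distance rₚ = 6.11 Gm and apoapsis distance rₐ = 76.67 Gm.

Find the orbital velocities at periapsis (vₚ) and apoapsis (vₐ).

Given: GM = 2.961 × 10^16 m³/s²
rₚ = 6.11 Gm = 6.11 × 10^9 m
rₐ = 76.67 Gm = 7.667 × 10^10 m
GM = 2.961 × 10^16 m³/s²
a = (rₚ + rₐ)/2 = 4.139 × 10^10 m
Vis-viva: v² = GM (2/r − 1/a)
vₚ² = 2.961 × 10^16 × (3.27332 × 10^-10 − 2.41604 × 10^-11) = 8.97692 × 10^6 m²/s²
vₚ = 2996.15 m/s ≈ 2.996 km/s
vₐ² = 2.961 × 10^16 × (2.60858 × 10^-11 − 2.41604 × 10^-11) = 57011 m²/s²
vₐ = 238.77 m/s ≈ 238.8 m/s

Final answer: vₚ = 2.996 km/s, vₐ = 238.8 m/s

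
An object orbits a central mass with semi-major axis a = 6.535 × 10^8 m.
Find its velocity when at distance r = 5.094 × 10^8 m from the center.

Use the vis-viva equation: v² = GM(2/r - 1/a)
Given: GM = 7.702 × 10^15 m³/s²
a = 6.535 × 10^8 m
r = 5.094 × 10^8 m
GM = 7.702 × 10^15 m³/s²
2/r − 1/a = 3.92619 × 10^-9 − 1.53022 × 10^-9 = 2.39597 × 10^-9 m⁻¹
v² = GM (2/r − 1/a) = 1.84537 × 10^7 m²/s²
v = 4295.78 m/s ≈ 4.296 km/s

Final answer: 4.296 km/s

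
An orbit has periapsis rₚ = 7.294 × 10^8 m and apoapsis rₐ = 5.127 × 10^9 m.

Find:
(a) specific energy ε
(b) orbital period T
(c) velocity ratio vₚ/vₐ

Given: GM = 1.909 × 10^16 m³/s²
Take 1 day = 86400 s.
rₚ = 7.294 × 10^8 m
rₐ = 5.127 × 10^9 m
GM = 1.909 × 10^16 m³/s²
a = (rₚ + rₐ)/2 = 2.9282 × 10^9 m
e = (rₐ − rₚ)/(rₐ + rₚ) = (4.3976 × 10^9) / (5.8564 × 10^9) = 0.750905
(a) 2a = 5.8564 × 10^9 m;  ε = −GM/(2a) = -3.25968 × 10^6 J/kg ≈ -3.26 MJ/kg
(b) a³ = 2.51074 × 10^28 m³;  T = 2π √(a³/GM) = 2π × 1.14683 × 10^6 s = 7.20573 × 10^6 s ≈ 83.4 days
(c) vₚ/vₐ = rₐ/rₚ (angular momentum) = (5.127 × 10^9) / (7.294 × 10^8) = 7.02906 ≈ 7.029

Final answer:
(a) specific energy ε = -3.26 MJ/kg
(b) orbital period T = 83.4 days
(c) velocity ratio vₚ/vₐ = 7.029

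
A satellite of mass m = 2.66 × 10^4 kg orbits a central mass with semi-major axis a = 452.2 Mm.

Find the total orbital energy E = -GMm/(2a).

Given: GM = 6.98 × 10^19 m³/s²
a = 452.2 Mm = 4.522 × 10^8 m
GM = 6.98 × 10^19 m³/s²
2a = 9.044 × 10^8 m
GMm = 6.98 × 10^19 × 26600 = 1.85668 × 10^24 m³·kg/s²
E = −GMm/(2a) = -2.05294 × 10^15 J ≈ -2.053 PJ

Final answer: -2.053 PJ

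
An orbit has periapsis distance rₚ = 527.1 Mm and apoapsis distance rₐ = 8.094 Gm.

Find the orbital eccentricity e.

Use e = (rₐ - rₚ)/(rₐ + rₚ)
rₚ = 527.1 Mm = 5.271 × 10^8 m
rₐ = 8.094 Gm = 8.094 × 10^9 m
rₐ − rₚ = 7.5669 × 10^9 m
rₐ + rₚ = 8.6211 × 10^9 m
e = (rₐ − rₚ)/(rₐ + rₚ) = 0.877719

Final answer: e = 0.8777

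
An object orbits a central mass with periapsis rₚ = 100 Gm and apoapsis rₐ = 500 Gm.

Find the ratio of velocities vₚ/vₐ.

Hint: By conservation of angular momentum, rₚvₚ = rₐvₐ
rₚ = 100 Gm = 1 × 10^11 m
rₐ = 500 Gm = 5 × 10^11 m
rₚvₚ = rₐvₐ  ⇒  vₚ/vₐ = rₐ/rₚ
vₚ/vₐ = (5 × 10^11) / (1 × 10^11) = 5

Final answer: vₚ/vₐ = 5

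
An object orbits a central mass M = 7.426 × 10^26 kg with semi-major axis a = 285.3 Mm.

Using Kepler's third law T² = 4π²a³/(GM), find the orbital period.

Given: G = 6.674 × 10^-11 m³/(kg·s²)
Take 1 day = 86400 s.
M = 7.426 × 10^26 kg
GM = G × M = 6.674 × 10^-11 × 7.426 × 10^26 = 4.95611 × 10^16 m³/s²
a = 285.3 Mm = 2.853 × 10^8 m
a³ = 2.32223 × 10^25 m³
T = 2π √(a³/GM) = 2π √((2.32223 × 10^25) / (4.95611 × 10^16)) = 2π × 21646.2 s
T = 136007 s ≈ 1.574 days

Final answer: 1.574 days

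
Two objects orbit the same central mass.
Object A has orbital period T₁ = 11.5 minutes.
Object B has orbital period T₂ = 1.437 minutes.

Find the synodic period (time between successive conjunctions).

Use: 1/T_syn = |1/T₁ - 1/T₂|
T₁ = 11.5 minutes = 690 s
T₂ = 1.437 minutes = 86.22 s
1/T₁ = 0.00144928 s⁻¹
1/T₂ = 0.0115982 s⁻¹
|1/T₁ − 1/T₂| = 0.010149 s⁻¹
T_syn = 1 / |1/T₁ − 1/T₂| = 98.5322 s ≈ 1.642 minutes

Final answer: T_syn = 1.642 minutes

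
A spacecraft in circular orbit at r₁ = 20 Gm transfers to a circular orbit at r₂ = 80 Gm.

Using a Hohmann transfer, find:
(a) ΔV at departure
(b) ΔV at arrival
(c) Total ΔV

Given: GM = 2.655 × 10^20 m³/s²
r₁ = 20 Gm = 2 × 10^10 m
r₂ = 80 Gm = 8 × 10^10 m
GM = 2.655 × 10^20 m³/s²
Transfer ellipse: a_t = (r₁ + r₂)/2 = 5 × 10^10 m
Circular speed at r₁: v₁ = √(GM/r₁) = 115217 m/s
Transfer speed at r₁ (periapsis): v₁ₜ = √(GM(2/r₁ − 1/a_t)) = 145739 m/s
(a) ΔV₁ = v₁ₜ − v₁ = 30522.3 m/s ≈ 30.52 km/s
Circular speed at r₂: v₂ = √(GM/r₂) = 57608.6 m/s
Transfer speed at r₂ (apoapsis): v₂ₜ = √(GM(2/r₂ − 1/a_t)) = 36434.9 m/s
(b) ΔV₂ = v₂ − v₂ₜ = 21173.7 m/s ≈ 21.17 km/s
(c) ΔV_total = ΔV₁ + ΔV₂ = 51696 m/s ≈ 51.7 km/s

Final answer:
(a) ΔV₁ = 30.52 km/s
(b) ΔV₂ = 21.17 km/s
(c) ΔV_total = 51.7 km/s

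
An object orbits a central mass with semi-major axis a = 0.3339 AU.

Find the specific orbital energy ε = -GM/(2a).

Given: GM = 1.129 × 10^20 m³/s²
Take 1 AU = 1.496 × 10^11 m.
a = 0.3339 AU = 4.99514 × 10^10 m
GM = 1.129 × 10^20 m³/s²
2a = 9.99029 × 10^10 m
ε = −GM/(2a) = -1.1301 × 10^9 J/kg ≈ -1.13 GJ/kg

Final answer: -1.13 GJ/kg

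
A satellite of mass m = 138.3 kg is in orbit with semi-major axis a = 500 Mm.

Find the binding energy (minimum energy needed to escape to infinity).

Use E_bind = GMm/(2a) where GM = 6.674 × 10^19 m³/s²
a = 500 Mm = 5 × 10^8 m
GM = 6.674 × 10^19 m³/s²
m = 138.3 kg
GMm = 6.674 × 10^19 × 138.3 = 9.23014 × 10^21 m³·kg/s²
2a = 1 × 10^9 m
E_bind = GMm/(2a) = 9.23014 × 10^12 J ≈ 9.23 TJ

Final answer: 9.23 TJ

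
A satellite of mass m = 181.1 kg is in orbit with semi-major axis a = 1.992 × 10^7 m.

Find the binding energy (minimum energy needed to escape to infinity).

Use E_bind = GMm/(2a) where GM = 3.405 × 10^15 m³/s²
a = 1.992 × 10^7 m
GM = 3.405 × 10^15 m³/s²
m = 181.1 kg
GMm = 3.405 × 10^15 × 181.1 = 6.16646 × 10^17 m³·kg/s²
2a = 3.984 × 10^7 m
E_bind = GMm/(2a) = 1.5478 × 10^10 J ≈ 15.48 GJ

Final answer: 15.48 GJ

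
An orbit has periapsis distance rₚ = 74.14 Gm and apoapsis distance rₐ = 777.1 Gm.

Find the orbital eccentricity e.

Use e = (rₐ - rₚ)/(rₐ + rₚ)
rₚ = 74.14 Gm = 7.414 × 10^10 m
rₐ = 777.1 Gm = 7.771 × 10^11 m
rₐ − rₚ = 7.0296 × 10^11 m
rₐ + rₚ = 8.5124 × 10^11 m
e = (rₐ − rₚ)/(rₐ + rₚ) = 0.825807

Final answer: e = 0.8258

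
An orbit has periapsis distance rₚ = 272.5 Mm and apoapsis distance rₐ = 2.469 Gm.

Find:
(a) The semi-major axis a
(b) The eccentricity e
rₚ = 272.5 Mm = 2.725 × 10^8 m
rₐ = 2.469 Gm = 2.469 × 10^9 m
(a) a = (rₚ + rₐ)/2 = 1.37075 × 10^9 m ≈ 1.371 Gm
(b) e = (rₐ − rₚ)/(rₐ + rₚ) = (2.1965 × 10^9) / (2.7415 × 10^9) = 0.801204

Final answer:
(a) a = 1.371 Gm
(b) e = 0.8012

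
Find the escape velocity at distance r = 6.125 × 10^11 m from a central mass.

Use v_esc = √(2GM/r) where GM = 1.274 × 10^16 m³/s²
r = 6.125 × 10^11 m
GM = 1.274 × 10^16 m³/s²
2GM/r = 2 × (1.274 × 10^16) / (6.125 × 10^11) = 41600 m²/s²
v_esc = √(2GM/r) = 203.961 m/s ≈ 204 m/s

Final answer: 204 m/s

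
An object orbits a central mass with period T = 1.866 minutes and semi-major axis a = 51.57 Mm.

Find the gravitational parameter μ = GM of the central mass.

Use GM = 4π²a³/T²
T = 1.866 minutes = 111.96 s
a = 51.57 Mm = 5.157 × 10^7 m
a³ = 1.37149 × 10^23 m³
T² = 12535 s²
GM = 4π² × (1.37149 × 10^23) / 12535 = 4.31942 × 10^20 m³/s²
GM ≈ 4.319 × 10^20 m³/s²

Final answer: GM = 4.319 × 10^20 m³/s²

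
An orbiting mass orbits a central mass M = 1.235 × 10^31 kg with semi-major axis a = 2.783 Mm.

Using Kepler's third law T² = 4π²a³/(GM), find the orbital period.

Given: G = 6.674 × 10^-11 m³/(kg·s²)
M = 1.235 × 10^31 kg
GM = G × M = 6.674 × 10^-11 × 1.235 × 10^31 = 8.24239 × 10^20 m³/s²
a = 2.783 Mm = 2.783 × 10^6 m
a³ = 2.15546 × 10^19 m³
T = 2π √(a³/GM) = 2π √((2.15546 × 10^19) / (8.24239 × 10^20)) = 2π × 0.161712 s
T = 1.01607 s ≈ 1.016 seconds

Final answer: 1.016 seconds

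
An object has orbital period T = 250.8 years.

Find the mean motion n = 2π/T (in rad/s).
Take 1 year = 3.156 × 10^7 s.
T = 250.8 years = 7.91525 × 10^9 s
n = 2π / (7.91525 × 10^9 s) = 7.93808 × 10^-10 rad/s ≈ 7.938 × 10^-10 rad/s

Final answer: n = 7.938 × 10^-10 rad/s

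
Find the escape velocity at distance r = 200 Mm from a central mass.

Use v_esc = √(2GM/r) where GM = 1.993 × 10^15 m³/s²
r = 200 Mm = 2 × 10^8 m
GM = 1.993 × 10^15 m³/s²
2GM/r = 2 × (1.993 × 10^15) / (2 × 10^8) = 1.993 × 10^7 m²/s²
v_esc = √(2GM/r) = 4464.3 m/s ≈ 4.464 km/s

Final answer: 4.464 km/s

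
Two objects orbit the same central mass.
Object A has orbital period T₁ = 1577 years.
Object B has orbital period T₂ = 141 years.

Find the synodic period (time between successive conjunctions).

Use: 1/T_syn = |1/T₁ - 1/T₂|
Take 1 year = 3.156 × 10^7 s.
T₁ = 1577 years = 4.97701 × 10^10 s
T₂ = 141 years = 4.44996 × 10^9 s
1/T₁ = 2.00924 × 10^-11 s⁻¹
1/T₂ = 2.24721 × 10^-10 s⁻¹
|1/T₁ − 1/T₂| = 2.04629 × 10^-10 s⁻¹
T_syn = 1 / |1/T₁ − 1/T₂| = 4.8869 × 10^9 s ≈ 154.8 years

Final answer: T_syn = 154.8 years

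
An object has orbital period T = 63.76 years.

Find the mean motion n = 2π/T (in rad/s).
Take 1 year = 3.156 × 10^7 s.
T = 63.76 years = 2.01227 × 10^9 s
n = 2π / (2.01227 × 10^9 s) = 3.12244 × 10^-9 rad/s ≈ 3.122 × 10^-9 rad/s

Final answer: n = 3.122 × 10^-9 rad/s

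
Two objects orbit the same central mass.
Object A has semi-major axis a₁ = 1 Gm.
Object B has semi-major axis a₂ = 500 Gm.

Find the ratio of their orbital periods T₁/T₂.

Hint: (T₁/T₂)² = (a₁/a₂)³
a₁ = 1 Gm = 1 × 10^9 m
a₂ = 500 Gm = 5 × 10^11 m
a₁/a₂ = 0.002
T₁/T₂ = (a₁/a₂)^(3/2) = (0.002)^1.5 = 8.94427 × 10^-5

Final answer: T₁/T₂ = 8.944 × 10^-5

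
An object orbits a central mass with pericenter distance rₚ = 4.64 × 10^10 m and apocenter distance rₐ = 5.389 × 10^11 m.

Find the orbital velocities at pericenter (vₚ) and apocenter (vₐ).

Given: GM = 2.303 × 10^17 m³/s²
rₚ = 4.64 × 10^10 m
rₐ = 5.389 × 10^11 m
GM = 2.303 × 10^17 m³/s²
a = (rₚ + rₐ)/2 = 2.9265 × 10^11 m
Vis-viva: v² = GM (2/r − 1/a)
vₚ² = 2.303 × 10^17 × (4.31034 × 10^-11 − 3.41705 × 10^-12) = 9.13978 × 10^6 m²/s²
vₚ = 3023.21 m/s ≈ 3.023 km/s
vₐ² = 2.303 × 10^17 × (3.71126 × 10^-12 − 3.41705 × 10^-12) = 67757.2 m²/s²
vₐ = 260.302 m/s ≈ 260.3 m/s

Final answer: vₚ = 3.023 km/s, vₐ = 260.3 m/s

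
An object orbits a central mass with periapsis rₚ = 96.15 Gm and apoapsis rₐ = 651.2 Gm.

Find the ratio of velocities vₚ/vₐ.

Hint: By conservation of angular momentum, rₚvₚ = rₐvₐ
rₚ = 96.15 Gm = 9.615 × 10^10 m
rₐ = 651.2 Gm = 6.512 × 10^11 m
rₚvₚ = rₐvₐ  ⇒  vₚ/vₐ = rₐ/rₚ
vₚ/vₐ = (6.512 × 10^11) / (9.615 × 10^10) = 6.77275

Final answer: vₚ/vₐ = 6.773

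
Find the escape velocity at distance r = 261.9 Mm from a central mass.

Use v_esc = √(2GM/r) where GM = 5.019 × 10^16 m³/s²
r = 261.9 Mm = 2.619 × 10^8 m
GM = 5.019 × 10^16 m³/s²
2GM/r = 2 × (5.019 × 10^16) / (2.619 × 10^8) = 3.83276 × 10^8 m²/s²
v_esc = √(2GM/r) = 19577.4 m/s ≈ 19.58 km/s

Final answer: 19.58 km/s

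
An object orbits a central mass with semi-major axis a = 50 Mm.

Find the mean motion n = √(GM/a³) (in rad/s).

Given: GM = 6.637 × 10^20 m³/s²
a = 50 Mm = 5 × 10^7 m
GM = 6.637 × 10^20 m³/s²
a³ = 1.25 × 10^23 m³
GM/a³ = (6.637 × 10^20) / (1.25 × 10^23) = 0.0053096 s⁻²
n = √(GM/a³) = 0.072867 rad/s ≈ 0.07287 rad/s

Final answer: n = 0.07287 rad/s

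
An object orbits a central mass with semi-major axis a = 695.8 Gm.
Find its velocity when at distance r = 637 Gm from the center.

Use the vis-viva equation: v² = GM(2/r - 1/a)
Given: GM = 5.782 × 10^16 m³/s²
a = 695.8 Gm = 6.958 × 10^11 m
r = 637 Gm = 6.37 × 10^11 m
GM = 5.782 × 10^16 m³/s²
2/r − 1/a = 3.13972 × 10^-12 − 1.43719 × 10^-12 = 1.70252 × 10^-12 m⁻¹
v² = GM (2/r − 1/a) = 98439.9 m²/s²
v = 313.751 m/s ≈ 313.8 m/s

Final answer: 313.8 m/s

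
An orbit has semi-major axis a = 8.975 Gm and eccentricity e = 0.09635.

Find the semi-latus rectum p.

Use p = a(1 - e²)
a = 8.975 Gm = 8.975 × 10^9 m
e = 0.09635,  e² = 0.00928332,  1 − e² = 0.990717
p = a(1 − e²) = 8.975 × 10^9 m × 0.990717 = 8.89168 × 10^9 m ≈ 8.892 Gm

Final answer: p = 8.892 Gm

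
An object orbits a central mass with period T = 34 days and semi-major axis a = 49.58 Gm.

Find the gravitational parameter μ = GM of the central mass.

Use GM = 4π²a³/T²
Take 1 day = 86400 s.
T = 34 days = 2.9376 × 10^6 s
a = 49.58 Gm = 4.958 × 10^10 m
a³ = 1.21876 × 10^32 m³
T² = 8.62949 × 10^12 s²
GM = 4π² × (1.21876 × 10^32) / (8.62949 × 10^12) = 5.57563 × 10^20 m³/s²
GM ≈ 5.576 × 10^20 m³/s²

Final answer: GM = 5.576 × 10^20 m³/s²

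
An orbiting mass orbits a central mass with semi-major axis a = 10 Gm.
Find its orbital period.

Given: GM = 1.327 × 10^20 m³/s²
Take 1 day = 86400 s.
a = 10 Gm = 1 × 10^10 m
GM = 1.327 × 10^20 m³/s²
a³ = 1 × 10^30 m³
T = 2π √(a³/GM) = 2π √((1 × 10^30) / (1.327 × 10^20)) = 2π × 86809 s
T = 545437 s ≈ 6.313 days

Final answer: 6.313 days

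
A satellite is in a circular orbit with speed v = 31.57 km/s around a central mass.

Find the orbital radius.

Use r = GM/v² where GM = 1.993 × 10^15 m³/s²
v = 31.57 km/s = 31570 m/s
GM = 1.993 × 10^15 m³/s²
v² = 9.96665 × 10^8 m²/s²
r = GM/v² = (1.993 × 10^15) / (9.96665 × 10^8) = 1.99967 × 10^6 m ≈ 2 Mm

Final answer: 2 Mm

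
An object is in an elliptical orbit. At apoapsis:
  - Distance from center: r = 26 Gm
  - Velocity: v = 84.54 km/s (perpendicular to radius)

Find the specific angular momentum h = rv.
r = 26 Gm = 2.6 × 10^10 m
v = 84.54 km/s = 84540 m/s
h = rv = 2.6 × 10^10 × 84540 = 2.19804 × 10^15 m²/s ≈ 2.198 × 10^15 m²/s

Final answer: h = 2.198 × 10^15 m²/s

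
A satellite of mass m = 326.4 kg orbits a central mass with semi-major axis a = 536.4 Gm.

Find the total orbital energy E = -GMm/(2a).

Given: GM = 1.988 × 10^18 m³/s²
a = 536.4 Gm = 5.364 × 10^11 m
GM = 1.988 × 10^18 m³/s²
2a = 1.0728 × 10^12 m
GMm = 1.988 × 10^18 × 326.4 = 6.48883 × 10^20 m³·kg/s²
E = −GMm/(2a) = -6.0485 × 10^8 J ≈ -604.9 MJ

Final answer: -604.9 MJ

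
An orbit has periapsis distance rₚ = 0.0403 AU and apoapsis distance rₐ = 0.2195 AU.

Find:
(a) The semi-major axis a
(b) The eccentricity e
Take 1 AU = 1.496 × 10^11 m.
rₚ = 0.0403 AU = 6.02888 × 10^9 m
rₐ = 0.2195 AU = 3.28372 × 10^10 m
(a) a = (rₚ + rₐ)/2 = 1.9433 × 10^10 m ≈ 0.1299 AU
(b) e = (rₐ − rₚ)/(rₐ + rₚ) = (2.68083 × 10^10) / (3.88661 × 10^10) = 0.689761

Final answer:
(a) a = 0.1299 AU
(b) e = 0.6898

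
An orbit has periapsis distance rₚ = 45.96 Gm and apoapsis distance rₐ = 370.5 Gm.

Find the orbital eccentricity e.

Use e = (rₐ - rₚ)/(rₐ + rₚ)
rₚ = 45.96 Gm = 4.596 × 10^10 m
rₐ = 370.5 Gm = 3.705 × 10^11 m
rₐ − rₚ = 3.2454 × 10^11 m
rₐ + rₚ = 4.1646 × 10^11 m
e = (rₐ − rₚ)/(rₐ + rₚ) = 0.779283

Final answer: e = 0.7793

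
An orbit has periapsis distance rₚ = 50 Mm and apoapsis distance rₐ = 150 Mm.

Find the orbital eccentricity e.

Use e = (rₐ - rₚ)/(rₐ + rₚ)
rₚ = 50 Mm = 5 × 10^7 m
rₐ = 150 Mm = 1.5 × 10^8 m
rₐ − rₚ = 1 × 10^8 m
rₐ + rₚ = 2 × 10^8 m
e = (rₐ − rₚ)/(rₐ + rₚ) = 0.5

Final answer: e = 0.5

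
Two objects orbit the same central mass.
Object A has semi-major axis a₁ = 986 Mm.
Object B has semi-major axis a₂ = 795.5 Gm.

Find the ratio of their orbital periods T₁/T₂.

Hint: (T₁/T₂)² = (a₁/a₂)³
a₁ = 986 Mm = 9.86 × 10^8 m
a₂ = 795.5 Gm = 7.955 × 10^11 m
a₁/a₂ = 0.00123947
T₁/T₂ = (a₁/a₂)^(3/2) = (0.00123947)^1.5 = 4.3637 × 10^-5

Final answer: T₁/T₂ = 4.364 × 10^-5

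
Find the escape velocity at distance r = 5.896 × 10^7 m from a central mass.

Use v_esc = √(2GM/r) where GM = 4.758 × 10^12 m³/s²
r = 5.896 × 10^7 m
GM = 4.758 × 10^12 m³/s²
2GM/r = 2 × (4.758 × 10^12) / (5.896 × 10^7) = 161398 m²/s²
v_esc = √(2GM/r) = 401.743 m/s ≈ 401.7 m/s

Final answer: 401.7 m/s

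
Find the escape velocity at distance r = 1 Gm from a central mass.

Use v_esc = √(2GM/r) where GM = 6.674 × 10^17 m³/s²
r = 1 Gm = 1 × 10^9 m
GM = 6.674 × 10^17 m³/s²
2GM/r = 2 × (6.674 × 10^17) / (1 × 10^9) = 1.3348 × 10^9 m²/s²
v_esc = √(2GM/r) = 36534.9 m/s ≈ 36.53 km/s

Final answer: 36.53 km/s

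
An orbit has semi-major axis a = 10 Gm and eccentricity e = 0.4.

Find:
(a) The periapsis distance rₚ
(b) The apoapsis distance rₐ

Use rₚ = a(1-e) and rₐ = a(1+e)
a = 10 Gm = 1 × 10^10 m
e = 0.4:  1 − e = 0.6,  1 + e = 1.4
(a) rₚ = a(1 − e) = 1 × 10^10 m × 0.6 = 6 × 10^9 m ≈ 6 Gm
(b) rₐ = a(1 + e) = 1 × 10^10 m × 1.4 = 1.4 × 10^10 m ≈ 14 Gm

Final answer:
(a) rₚ = 6 Gm
(b) rₐ = 14 Gm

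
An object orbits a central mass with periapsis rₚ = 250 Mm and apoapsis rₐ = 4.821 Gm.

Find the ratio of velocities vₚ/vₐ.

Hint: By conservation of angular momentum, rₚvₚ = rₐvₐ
rₚ = 250 Mm = 2.5 × 10^8 m
rₐ = 4.821 Gm = 4.821 × 10^9 m
rₚvₚ = rₐvₐ  ⇒  vₚ/vₐ = rₐ/rₚ
vₚ/vₐ = (4.821 × 10^9) / (2.5 × 10^8) = 19.284

Final answer: vₚ/vₐ = 19.28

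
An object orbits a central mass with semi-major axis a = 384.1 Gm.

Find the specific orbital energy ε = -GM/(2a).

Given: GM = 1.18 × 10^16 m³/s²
a = 384.1 Gm = 3.841 × 10^11 m
GM = 1.18 × 10^16 m³/s²
2a = 7.682 × 10^11 m
ε = −GM/(2a) = -15360.6 J/kg ≈ -15.36 kJ/kg

Final answer: -15.36 kJ/kg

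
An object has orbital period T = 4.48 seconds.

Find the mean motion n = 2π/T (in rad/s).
T = 4.48 seconds
n = 2π / 4.48 s = 1.4025 rad/s ≈ 1.402 rad/s

Final answer: n = 1.402 rad/s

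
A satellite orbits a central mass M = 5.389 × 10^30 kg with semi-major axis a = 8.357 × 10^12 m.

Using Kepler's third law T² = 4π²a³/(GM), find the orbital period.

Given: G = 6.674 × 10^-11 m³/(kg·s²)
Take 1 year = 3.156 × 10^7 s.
M = 5.389 × 10^30 kg
GM = G × M = 6.674 × 10^-11 × 5.389 × 10^30 = 3.59662 × 10^20 m³/s²
a = 8.357 × 10^12 m
a³ = 5.83648 × 10^38 m³
T = 2π √(a³/GM) = 2π √((5.83648 × 10^38) / (3.59662 × 10^20)) = 2π × 1.27388 × 10^9 s
T = 8.00402 × 10^9 s ≈ 253.6 years

Final answer: 253.6 years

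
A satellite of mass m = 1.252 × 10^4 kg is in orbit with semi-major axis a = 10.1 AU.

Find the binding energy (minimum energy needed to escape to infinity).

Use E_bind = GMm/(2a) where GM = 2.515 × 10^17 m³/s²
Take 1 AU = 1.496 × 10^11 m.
a = 10.1 AU = 1.51096 × 10^12 m
GM = 2.515 × 10^17 m³/s²
m = 1.252 × 10^4 kg
GMm = 2.515 × 10^17 × 12520 = 3.14878 × 10^21 m³·kg/s²
2a = 3.02192 × 10^12 m
E_bind = GMm/(2a) = 1.04198 × 10^9 J ≈ 1.042 GJ

Final answer: 1.042 GJ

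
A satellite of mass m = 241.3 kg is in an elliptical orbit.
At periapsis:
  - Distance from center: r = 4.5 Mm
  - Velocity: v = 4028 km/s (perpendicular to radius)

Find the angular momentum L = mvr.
r = 4.5 Mm = 4.5 × 10^6 m
v = 4028 km/s = 4.028 × 10^6 m/s
vr = 4.028 × 10^6 × 4.5 × 10^6 = 1.8126 × 10^13 m²/s
L = m × vr = 241.3 × 1.8126 × 10^13 = 4.3738 × 10^15 kg·m²/s ≈ 4.374 × 10^15 kg·m²/s

Final answer: L = 4.374 × 10^15 kg·m²/s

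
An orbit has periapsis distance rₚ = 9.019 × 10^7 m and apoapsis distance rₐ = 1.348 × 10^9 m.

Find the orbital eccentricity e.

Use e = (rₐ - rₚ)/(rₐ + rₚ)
rₚ = 9.019 × 10^7 m
rₐ = 1.348 × 10^9 m
rₐ − rₚ = 1.25781 × 10^9 m
rₐ + rₚ = 1.43819 × 10^9 m
e = (rₐ − rₚ)/(rₐ + rₚ) = 0.874578

Final answer: e = 0.8746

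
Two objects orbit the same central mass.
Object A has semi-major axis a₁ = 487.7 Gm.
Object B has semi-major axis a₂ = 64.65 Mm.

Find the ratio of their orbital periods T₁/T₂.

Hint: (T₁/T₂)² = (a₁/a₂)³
a₁ = 487.7 Gm = 4.877 × 10^11 m
a₂ = 64.65 Mm = 6.465 × 10^7 m
a₁/a₂ = 7543.7
T₁/T₂ = (a₁/a₂)^(3/2) = (7543.7)^1.5 = 655204

Final answer: T₁/T₂ = 6.552 × 10^5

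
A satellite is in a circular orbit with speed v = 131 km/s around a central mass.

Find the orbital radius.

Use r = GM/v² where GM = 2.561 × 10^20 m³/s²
v = 131 km/s = 131000 m/s
GM = 2.561 × 10^20 m³/s²
v² = 1.7161 × 10^10 m²/s²
r = GM/v² = (2.561 × 10^20) / (1.7161 × 10^10) = 1.49234 × 10^10 m ≈ 14.92 Gm

Final answer: 14.92 Gm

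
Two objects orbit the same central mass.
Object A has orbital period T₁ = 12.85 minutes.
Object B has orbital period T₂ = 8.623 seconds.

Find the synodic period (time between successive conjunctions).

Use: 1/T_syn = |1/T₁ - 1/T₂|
T₁ = 12.85 minutes = 771 s
T₂ = 8.623 seconds
1/T₁ = 0.00129702 s⁻¹
1/T₂ = 0.115969 s⁻¹
|1/T₁ − 1/T₂| = 0.114672 s⁻¹
T_syn = 1 / |1/T₁ − 1/T₂| = 8.72053 s ≈ 8.721 seconds

Final answer: T_syn = 8.721 seconds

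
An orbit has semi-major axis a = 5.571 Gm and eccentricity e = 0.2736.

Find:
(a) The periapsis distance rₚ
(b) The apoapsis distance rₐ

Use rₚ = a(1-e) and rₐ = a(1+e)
a = 5.571 Gm = 5.571 × 10^9 m
e = 0.2736:  1 − e = 0.7264,  1 + e = 1.2736
(a) rₚ = a(1 − e) = 5.571 × 10^9 m × 0.7264 = 4.04677 × 10^9 m ≈ 4.047 Gm
(b) rₐ = a(1 + e) = 5.571 × 10^9 m × 1.2736 = 7.09523 × 10^9 m ≈ 7.095 Gm

Final answer:
(a) rₚ = 4.047 Gm
(b) rₐ = 7.095 Gm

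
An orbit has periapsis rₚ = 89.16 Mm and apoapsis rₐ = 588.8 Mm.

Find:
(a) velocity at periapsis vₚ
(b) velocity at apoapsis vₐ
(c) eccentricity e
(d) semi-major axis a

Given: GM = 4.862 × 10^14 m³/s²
rₚ = 89.16 Mm = 8.916 × 10^7 m
rₐ = 588.8 Mm = 5.888 × 10^8 m
GM = 4.862 × 10^14 m³/s²
a = (rₚ + rₐ)/2 = 3.3898 × 10^8 m
e = (rₐ − rₚ)/(rₐ + rₚ) = (4.9964 × 10^8) / (6.7796 × 10^8) = 0.736976
(a) vₚ² = GM (2/rₚ − 1/a) = 4.862 × 10^14 × (2.24316 × 10^-8 − 2.95003 × 10^-9) = 9.47193 × 10^6 m²/s²;  vₚ = 3077.65 m/s ≈ 3.078 km/s
(b) vₐ² = GM (2/rₐ − 1/a) = 4.862 × 10^14 × (3.39674 × 10^-9 − 2.95003 × 10^-9) = 217192 m²/s²;  vₐ = 466.038 m/s ≈ 466 m/s
(c) e = 0.736976 ≈ 0.737
(d) a = 3.3898 × 10^8 m ≈ 339 Mm

Final answer:
(a) velocity at periapsis vₚ = 3.078 km/s
(b) velocity at apoapsis vₐ = 466 m/s
(c) eccentricity e = 0.737
(d) semi-major axis a = 339 Mm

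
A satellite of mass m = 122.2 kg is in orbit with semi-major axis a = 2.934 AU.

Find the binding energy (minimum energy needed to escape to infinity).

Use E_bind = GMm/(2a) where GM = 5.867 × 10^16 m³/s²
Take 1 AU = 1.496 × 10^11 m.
a = 2.934 AU = 4.38926 × 10^11 m
GM = 5.867 × 10^16 m³/s²
m = 122.2 kg
GMm = 5.867 × 10^16 × 122.2 = 7.16947 × 10^18 m³·kg/s²
2a = 8.77853 × 10^11 m
E_bind = GMm/(2a) = 8.16706 × 10^6 J ≈ 8.167 MJ

Final answer: 8.167 MJ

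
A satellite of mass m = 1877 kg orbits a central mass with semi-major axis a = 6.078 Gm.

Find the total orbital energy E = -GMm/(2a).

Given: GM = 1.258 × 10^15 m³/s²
a = 6.078 Gm = 6.078 × 10^9 m
GM = 1.258 × 10^15 m³/s²
2a = 1.2156 × 10^10 m
GMm = 1.258 × 10^15 × 1877 = 2.36127 × 10^18 m³·kg/s²
E = −GMm/(2a) = -1.94247 × 10^8 J ≈ -194.2 MJ

Final answer: -194.2 MJ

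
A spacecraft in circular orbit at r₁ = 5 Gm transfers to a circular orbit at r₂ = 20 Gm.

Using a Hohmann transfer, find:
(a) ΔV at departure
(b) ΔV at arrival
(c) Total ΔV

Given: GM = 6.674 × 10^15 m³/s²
r₁ = 5 Gm = 5 × 10^9 m
r₂ = 20 Gm = 2 × 10^10 m
GM = 6.674 × 10^15 m³/s²
Transfer ellipse: a_t = (r₁ + r₂)/2 = 1.25 × 10^10 m
Circular speed at r₁: v₁ = √(GM/r₁) = 1155.34 m/s
Transfer speed at r₁ (periapsis): v₁ₜ = √(GM(2/r₁ − 1/a_t)) = 1461.4 m/s
(a) ΔV₁ = v₁ₜ − v₁ = 306.061 m/s ≈ 306.1 m/s
Circular speed at r₂: v₂ = √(GM/r₂) = 577.668 m/s
Transfer speed at r₂ (apoapsis): v₂ₜ = √(GM(2/r₂ − 1/a_t)) = 365.349 m/s
(b) ΔV₂ = v₂ − v₂ₜ = 212.319 m/s ≈ 212.3 m/s
(c) ΔV_total = ΔV₁ + ΔV₂ = 518.38 m/s ≈ 518.4 m/s

Final answer:
(a) ΔV₁ = 306.1 m/s
(b) ΔV₂ = 212.3 m/s
(c) ΔV_total = 518.4 m/s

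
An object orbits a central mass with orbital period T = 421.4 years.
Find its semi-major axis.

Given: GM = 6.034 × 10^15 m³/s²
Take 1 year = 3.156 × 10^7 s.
T = 421.4 years = 1.32994 × 10^10 s
GM = 6.034 × 10^15 m³/s²
Kepler's third law: a³ = GM T² / (4π²)
T² = 1.76874 × 10^20 s²
a³ = (6.034 × 10^15) × (1.76874 × 10^20) / (4π²) = 2.70339 × 10^34 m³
a = (a³)^(1/3) = 3.00125 × 10^11 m ≈ 300.1 Gm

Final answer: 300.1 Gm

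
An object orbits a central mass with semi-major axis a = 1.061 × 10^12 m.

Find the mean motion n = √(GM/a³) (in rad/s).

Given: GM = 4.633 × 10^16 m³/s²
a = 1.061 × 10^12 m
GM = 4.633 × 10^16 m³/s²
a³ = 1.19439 × 10^36 m³
GM/a³ = (4.633 × 10^16) / (1.19439 × 10^36) = 3.87897 × 10^-20 s⁻²
n = √(GM/a³) = 1.96951 × 10^-10 rad/s ≈ 1.97 × 10^-10 rad/s

Final answer: n = 1.97 × 10^-10 rad/s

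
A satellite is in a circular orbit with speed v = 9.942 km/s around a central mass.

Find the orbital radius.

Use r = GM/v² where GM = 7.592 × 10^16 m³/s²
v = 9.942 km/s = 9942 m/s
GM = 7.592 × 10^16 m³/s²
v² = 9.88434 × 10^7 m²/s²
r = GM/v² = (7.592 × 10^16) / (9.88434 × 10^7) = 7.68084 × 10^8 m ≈ 7.681 × 10^8 m

Final answer: 7.681 × 10^8 m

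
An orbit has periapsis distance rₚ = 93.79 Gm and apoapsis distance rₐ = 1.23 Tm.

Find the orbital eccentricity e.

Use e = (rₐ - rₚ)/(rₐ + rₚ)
rₚ = 93.79 Gm = 9.379 × 10^10 m
rₐ = 1.23 Tm = 1.23 × 10^12 m
rₐ − rₚ = 1.13621 × 10^12 m
rₐ + rₚ = 1.32379 × 10^12 m
e = (rₐ − rₚ)/(rₐ + rₚ) = 0.858301

Final answer: e = 0.8583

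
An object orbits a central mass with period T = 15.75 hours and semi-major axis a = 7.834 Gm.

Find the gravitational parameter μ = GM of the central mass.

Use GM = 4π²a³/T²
T = 15.75 hours = 56700 s
a = 7.834 Gm = 7.834 × 10^9 m
a³ = 4.80785 × 10^29 m³
T² = 3.21489 × 10^9 s²
GM = 4π² × (4.80785 × 10^29) / (3.21489 × 10^9) = 5.90397 × 10^21 m³/s²
GM ≈ 5.904 × 10^21 m³/s²

Final answer: GM = 5.904 × 10^21 m³/s²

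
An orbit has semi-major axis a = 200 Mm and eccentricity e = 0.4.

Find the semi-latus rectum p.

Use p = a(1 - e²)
a = 200 Mm = 2 × 10^8 m
e = 0.4,  e² = 0.16,  1 − e² = 0.84
p = a(1 − e²) = 2 × 10^8 m × 0.84 = 1.68 × 10^8 m ≈ 168 Mm

Final answer: p = 168 Mm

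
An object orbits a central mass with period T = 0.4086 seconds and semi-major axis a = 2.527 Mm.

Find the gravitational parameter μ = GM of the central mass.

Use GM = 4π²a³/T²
T = 0.4086 seconds
a = 2.527 Mm = 2.527 × 10^6 m
a³ = 1.61367 × 10^19 m³
T² = 0.166954 s²
GM = 4π² × (1.61367 × 10^19) / 0.166954 = 3.81574 × 10^21 m³/s²
GM ≈ 3.816 × 10^21 m³/s²

Final answer: GM = 3.816 × 10^21 m³/s²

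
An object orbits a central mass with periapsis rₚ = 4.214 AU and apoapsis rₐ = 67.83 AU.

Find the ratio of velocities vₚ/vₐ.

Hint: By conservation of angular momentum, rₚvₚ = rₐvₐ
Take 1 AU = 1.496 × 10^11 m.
rₚ = 4.214 AU = 6.30414 × 10^11 m
rₐ = 67.83 AU = 1.01474 × 10^13 m
rₚvₚ = rₐvₐ  ⇒  vₚ/vₐ = rₐ/rₚ
vₚ/vₐ = (1.01474 × 10^13) / (6.30414 × 10^11) = 16.0963

Final answer: vₚ/vₐ = 16.1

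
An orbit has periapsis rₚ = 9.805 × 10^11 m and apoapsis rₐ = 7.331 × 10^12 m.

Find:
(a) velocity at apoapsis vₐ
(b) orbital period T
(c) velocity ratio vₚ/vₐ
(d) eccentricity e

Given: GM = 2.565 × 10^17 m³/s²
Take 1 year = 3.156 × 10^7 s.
rₚ = 9.805 × 10^11 m
rₐ = 7.331 × 10^12 m
GM = 2.565 × 10^17 m³/s²
a = (rₚ + rₐ)/2 = 4.15575 × 10^12 m
e = (rₐ − rₚ)/(rₐ + rₚ) = (6.3505 × 10^12) / (8.3115 × 10^12) = 0.764062
(a) vₐ² = GM (2/rₐ − 1/a) = 2.565 × 10^17 × (2.72814 × 10^-13 − 2.4063 × 10^-13) = 8255.1 m²/s²;  vₐ = 90.8576 m/s ≈ 90.86 m/s
(b) a³ = 7.17709 × 10^37 m³;  T = 2π √(a³/GM) = 2π × 1.67275 × 10^10 s = 1.05102 × 10^11 s ≈ 3330 years
(c) vₚ/vₐ = rₐ/rₚ (angular momentum) = (7.331 × 10^12) / (9.805 × 10^11) = 7.4768 ≈ 7.477
(d) e = 0.764062 ≈ 0.7641

Final answer:
(a) velocity at apoapsis vₐ = 90.86 m/s
(b) orbital period T = 3330 years
(c) velocity ratio vₚ/vₐ = 7.477
(d) eccentricity e = 0.7641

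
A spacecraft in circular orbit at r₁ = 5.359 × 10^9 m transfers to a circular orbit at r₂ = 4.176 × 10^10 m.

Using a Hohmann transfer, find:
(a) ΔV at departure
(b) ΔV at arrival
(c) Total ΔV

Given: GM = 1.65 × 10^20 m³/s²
r₁ = 5.359 × 10^9 m
r₂ = 4.176 × 10^10 m
GM = 1.65 × 10^20 m³/s²
Transfer ellipse: a_t = (r₁ + r₂)/2 = 2.35595 × 10^10 m
Circular speed at r₁: v₁ = √(GM/r₁) = 175469 m/s
Transfer speed at r₁ (periapsis): v₁ₜ = √(GM(2/r₁ − 1/a_t)) = 233613 m/s
(a) ΔV₁ = v₁ₜ − v₁ = 58144.3 m/s ≈ 58.14 km/s
Circular speed at r₂: v₂ = √(GM/r₂) = 62858.2 m/s
Transfer speed at r₂ (apoapsis): v₂ₜ = √(GM(2/r₂ − 1/a_t)) = 29979.2 m/s
(b) ΔV₂ = v₂ − v₂ₜ = 32878.9 m/s ≈ 32.88 km/s
(c) ΔV_total = ΔV₁ + ΔV₂ = 91023.2 m/s ≈ 91.02 km/s

Final answer:
(a) ΔV₁ = 58.14 km/s
(b) ΔV₂ = 32.88 km/s
(c) ΔV_total = 91.02 km/s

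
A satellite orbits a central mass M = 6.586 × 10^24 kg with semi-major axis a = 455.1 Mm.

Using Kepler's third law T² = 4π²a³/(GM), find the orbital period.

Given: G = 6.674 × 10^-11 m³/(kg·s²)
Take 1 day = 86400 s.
M = 6.586 × 10^24 kg
GM = G × M = 6.674 × 10^-11 × 6.586 × 10^24 = 4.3955 × 10^14 m³/s²
a = 455.1 Mm = 4.551 × 10^8 m
a³ = 9.42585 × 10^25 m³
T = 2π √(a³/GM) = 2π √((9.42585 × 10^25) / (4.3955 × 10^14)) = 2π × 463080 s
T = 2.90962 × 10^6 s ≈ 33.68 days

Final answer: 33.68 days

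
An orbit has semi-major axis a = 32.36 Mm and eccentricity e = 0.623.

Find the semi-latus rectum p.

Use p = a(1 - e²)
a = 32.36 Mm = 3.236 × 10^7 m
e = 0.623,  e² = 0.388129,  1 − e² = 0.611871
p = a(1 − e²) = 3.236 × 10^7 m × 0.611871 = 1.98001 × 10^7 m ≈ 19.8 Mm

Final answer: p = 19.8 Mm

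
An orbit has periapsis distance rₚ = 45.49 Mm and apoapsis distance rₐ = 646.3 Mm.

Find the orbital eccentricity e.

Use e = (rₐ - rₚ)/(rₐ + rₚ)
rₚ = 45.49 Mm = 4.549 × 10^7 m
rₐ = 646.3 Mm = 6.463 × 10^8 m
rₐ − rₚ = 6.0081 × 10^8 m
rₐ + rₚ = 6.9179 × 10^8 m
e = (rₐ − rₚ)/(rₐ + rₚ) = 0.868486

Final answer: e = 0.8685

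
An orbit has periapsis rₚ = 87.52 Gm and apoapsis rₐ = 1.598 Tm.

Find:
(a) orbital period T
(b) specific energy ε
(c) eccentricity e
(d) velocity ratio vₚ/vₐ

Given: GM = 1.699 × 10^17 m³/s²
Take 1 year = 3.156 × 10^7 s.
rₚ = 87.52 Gm = 8.752 × 10^10 m
rₐ = 1.598 Tm = 1.598 × 10^12 m
GM = 1.699 × 10^17 m³/s²
a = (rₚ + rₐ)/2 = 8.4276 × 10^11 m
e = (rₐ − rₚ)/(rₐ + rₚ) = (1.51048 × 10^12) / (1.68552 × 10^12) = 0.896151
(a) a³ = 5.98566 × 10^35 m³;  T = 2π √(a³/GM) = 2π × 1.87698 × 10^9 s = 1.17934 × 10^10 s ≈ 373.7 years
(b) 2a = 1.68552 × 10^12 m;  ε = −GM/(2a) = -100800 J/kg ≈ -100.8 kJ/kg
(c) e = 0.896151 ≈ 0.8962
(d) vₚ/vₐ = rₐ/rₚ (angular momentum) = (1.598 × 10^12) / (8.752 × 10^10) = 18.2587 ≈ 18.26

Final answer:
(a) orbital period T = 373.7 years
(b) specific energy ε = -100.8 kJ/kg
(c) eccentricity e = 0.8962
(d) velocity ratio vₚ/vₐ = 18.26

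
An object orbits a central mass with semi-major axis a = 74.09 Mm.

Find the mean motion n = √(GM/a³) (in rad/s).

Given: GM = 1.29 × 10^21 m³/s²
a = 74.09 Mm = 7.409 × 10^7 m
GM = 1.29 × 10^21 m³/s²
a³ = 4.06704 × 10^23 m³
GM/a³ = (1.29 × 10^21) / (4.06704 × 10^23) = 0.00317184 s⁻²
n = √(GM/a³) = 0.0563191 rad/s ≈ 0.05632 rad/s

Final answer: n = 0.05632 rad/s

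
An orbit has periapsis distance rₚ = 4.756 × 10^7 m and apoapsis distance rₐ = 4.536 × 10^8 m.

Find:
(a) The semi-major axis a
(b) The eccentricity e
rₚ = 4.756 × 10^7 m
rₐ = 4.536 × 10^8 m
(a) a = (rₚ + rₐ)/2 = 2.5058 × 10^8 m ≈ 2.506 × 10^8 m
(b) e = (rₐ − rₚ)/(rₐ + rₚ) = (4.0604 × 10^8) / (5.0116 × 10^8) = 0.8102

Final answer:
(a) a = 2.506 × 10^8 m
(b) e = 0.8102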